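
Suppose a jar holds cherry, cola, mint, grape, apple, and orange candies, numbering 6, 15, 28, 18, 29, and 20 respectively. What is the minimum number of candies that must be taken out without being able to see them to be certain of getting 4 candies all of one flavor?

19

The worst case takes 3 candies of each flavor without reaching 4 of any: 6 × 3 = 18.
The next candy must bring some flavor to 4, so 18 + 1 = 19.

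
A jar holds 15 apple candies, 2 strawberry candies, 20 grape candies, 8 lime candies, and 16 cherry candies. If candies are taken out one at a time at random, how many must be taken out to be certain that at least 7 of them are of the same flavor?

27

In the worst case we take at most 6 of each flavor, but all 2 strawberry (fewer than 6), giving 6 + 2 + 6 + 6 + 6 = 26.
One more candy then forces some flavor to 7, so 26 + 1 = 27.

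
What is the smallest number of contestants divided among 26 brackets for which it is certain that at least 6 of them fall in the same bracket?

131

There are 26 brackets acting as pigeonholes.
With 26 × 5 = 130 contestants we could place exactly 5 in each, with no class reaching 6.
One more forces some class to hold 6, so 130 + 1 = 131.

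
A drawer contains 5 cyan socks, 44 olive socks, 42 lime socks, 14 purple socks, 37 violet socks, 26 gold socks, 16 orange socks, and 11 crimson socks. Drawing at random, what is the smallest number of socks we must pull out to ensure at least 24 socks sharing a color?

139

In the worst case we take at most 23 of each color, but all 5 cyan, all 14 purple, all 16 orange, and all 11 crimson (fewer than 23), giving 5 + 23 + 23 + 14 + 23 + 23 + 16 + 11 = 138.
One more sock then forces some color to 24, so 138 + 1 = 139.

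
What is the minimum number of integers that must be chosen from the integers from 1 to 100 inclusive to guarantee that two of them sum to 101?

Partition {1, …, 100} into 50 pairs: {1,100}, {2,99}, …, {50,51}.
Choosing 50 integers — say the integers 1 through 50 — takes one from each pair and avoids the property.
Choosing 51 forces two into the same pair by pigeonhole, and those sum to 101. So 51.

51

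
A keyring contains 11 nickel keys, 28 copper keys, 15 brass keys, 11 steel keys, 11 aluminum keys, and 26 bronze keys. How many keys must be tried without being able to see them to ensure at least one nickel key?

92

The worst case draws every non-nickel key first: 28 + 15 + 11 + 11 + 26 = 91.
The next draw is then forced to be nickel, giving 91 + 1 = 92.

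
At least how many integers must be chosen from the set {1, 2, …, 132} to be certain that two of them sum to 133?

67

Partition {1, …, 132} into 66 pairs: {1,132}, {2,131}, …, {66,67}.
Choosing 66 integers — say the integers 1 through 66 — takes one from each pair and avoids the property.
Choosing 67 forces two into the same pair by pigeonhole, and those sum to 133. So 67.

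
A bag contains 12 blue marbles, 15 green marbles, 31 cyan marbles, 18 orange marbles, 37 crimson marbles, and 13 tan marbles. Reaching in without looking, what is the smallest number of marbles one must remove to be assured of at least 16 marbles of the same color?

In the worst case we take at most 15 of each color, but all 12 blue and all 13 tan (fewer than 15), giving 12 + 15 + 15 + 15 + 15 + 13 = 85.
One more marble then forces some color to 16, so 85 + 1 = 86.

86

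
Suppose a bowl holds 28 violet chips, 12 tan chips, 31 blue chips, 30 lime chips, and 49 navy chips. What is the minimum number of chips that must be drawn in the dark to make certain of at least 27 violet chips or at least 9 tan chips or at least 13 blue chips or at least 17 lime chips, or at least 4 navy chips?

Each of the 5 colors has its own threshold; avoid all of them simultaneously.
The worst case stops just short of every target: 26 violet, 8 tan, 12 blue, 16 lime, 3 navy — 26 + 8 + 12 + 16 + 3 = 65 chips.
One more chip must push some color to its target, so 65 + 1 = 66.

66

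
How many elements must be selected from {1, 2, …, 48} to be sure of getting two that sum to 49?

25

Partition {1, …, 48} into 24 pairs: {1,48}, {2,47}, …, {24,25}.
Choosing 24 integers — say the integers 1 through 24 — takes one from each pair and avoids the property.
Choosing 25 forces two into the same pair by pigeonhole, and those sum to 49. So 25.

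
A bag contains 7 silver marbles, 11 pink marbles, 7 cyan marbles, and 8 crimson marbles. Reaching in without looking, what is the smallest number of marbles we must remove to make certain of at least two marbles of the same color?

The worst case takes 1 marble of each color without reaching 2 of any: 4 × 1 = 4.
The next marble must bring some color to 2, so 4 + 1 = 5.

5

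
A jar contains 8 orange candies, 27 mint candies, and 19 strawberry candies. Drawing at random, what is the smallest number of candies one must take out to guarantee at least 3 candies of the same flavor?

7

The worst case takes 2 candies of each flavor without reaching 3 of any: 3 × 2 = 6.
The next candy must bring some flavor to 3, so 6 + 1 = 7.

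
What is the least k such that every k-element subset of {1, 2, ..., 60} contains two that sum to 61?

Partition {1, …, 60} into 30 pairs: {1,60}, {2,59}, …, {30,31}.
Choosing 30 integers — say the integers 1 through 30 — takes one from each pair and avoids the property.
Choosing 31 forces two into the same pair by pigeonhole, and those sum to 61. So 31.

31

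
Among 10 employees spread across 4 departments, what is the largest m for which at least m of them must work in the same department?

3

If each of the 4 departments held at most 2, the total would be at most 4 × 2 = 8 < 10, a contradiction.
So at least one holds ⌈10/4⌉ = 3.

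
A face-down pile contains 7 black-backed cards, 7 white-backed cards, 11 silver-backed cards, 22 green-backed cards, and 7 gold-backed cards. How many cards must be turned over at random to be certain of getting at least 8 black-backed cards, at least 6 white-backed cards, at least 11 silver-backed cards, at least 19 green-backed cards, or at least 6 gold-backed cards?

Each of the 5 back colors has its own threshold; avoid all of them simultaneously.
The worst case stops just short of every target: 7 black-backed, 5 white-backed, 10 silver-backed, 18 green-backed, 5 gold-backed — 7 + 5 + 10 + 18 + 5 = 45 cards.
One more card must push some back color to its target, so 45 + 1 = 46.

46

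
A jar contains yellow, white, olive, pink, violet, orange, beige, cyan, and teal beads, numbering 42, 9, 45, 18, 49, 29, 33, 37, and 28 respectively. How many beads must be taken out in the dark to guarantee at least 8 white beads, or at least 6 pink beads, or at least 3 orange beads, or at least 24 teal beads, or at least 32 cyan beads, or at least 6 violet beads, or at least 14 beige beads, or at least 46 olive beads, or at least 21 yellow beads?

152

Each of the 9 colors has its own threshold; avoid all of them simultaneously.
The worst case stops just short of every target: 20 yellow, 7 white, 45 olive, 5 pink, 5 violet, 2 orange, 13 beige, 31 cyan, 23 teal — 20 + 7 + 45 + 5 + 5 + 2 + 13 + 31 + 23 = 151 beads.
One more bead must push some color to its target, so 151 + 1 = 152.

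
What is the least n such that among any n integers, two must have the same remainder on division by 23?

24

Two integers differ by a multiple of 23 exactly when they share a remainder mod 23.
There are 23 residue classes mod 23, so 23 integers can all lie in distinct classes.
One more integer must repeat a residue, giving a difference divisible by 23. So n = 23 + 1 = 24.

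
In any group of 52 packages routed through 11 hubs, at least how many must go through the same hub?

The 52 packages fall into 11 hubs.
If each of the 11 hubs held at most 4, the total would be at most 11 × 4 = 44 < 52, a contradiction.
So at least one holds ⌈52/11⌉ = 5.

5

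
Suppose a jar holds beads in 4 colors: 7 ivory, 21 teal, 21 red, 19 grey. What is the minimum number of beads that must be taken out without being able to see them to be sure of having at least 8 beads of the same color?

29

The worst case takes 7 beads of each color without reaching 8 of any: 4 × 7 = 28.
The next bead must bring some color to 8, so 28 + 1 = 29.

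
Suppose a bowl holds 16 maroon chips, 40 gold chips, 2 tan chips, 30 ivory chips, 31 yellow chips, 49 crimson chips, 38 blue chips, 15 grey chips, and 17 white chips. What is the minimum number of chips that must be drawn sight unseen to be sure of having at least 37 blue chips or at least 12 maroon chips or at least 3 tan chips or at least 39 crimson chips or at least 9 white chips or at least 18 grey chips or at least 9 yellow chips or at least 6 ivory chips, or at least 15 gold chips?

The worst case stops just short of every target: 11 maroon, 14 gold, 2 tan, 5 ivory, 8 yellow, 38 crimson, 36 blue, all 15 grey, 8 white — 11 + 14 + 2 + 5 + 8 + 38 + 36 + 15 + 8 = 137 chips.
One more chip must push some color to its target, so 137 + 1 = 138.

138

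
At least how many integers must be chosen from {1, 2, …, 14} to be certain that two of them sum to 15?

Partition {1, …, 14} into 7 pairs: {1,14}, {2,13}, …, {7,8}.
Choosing 7 integers — say the integers 1 through 7 — takes one from each pair and avoids the property.
Choosing 8 forces two into the same pair by pigeonhole, and those sum to 15. So 8.

8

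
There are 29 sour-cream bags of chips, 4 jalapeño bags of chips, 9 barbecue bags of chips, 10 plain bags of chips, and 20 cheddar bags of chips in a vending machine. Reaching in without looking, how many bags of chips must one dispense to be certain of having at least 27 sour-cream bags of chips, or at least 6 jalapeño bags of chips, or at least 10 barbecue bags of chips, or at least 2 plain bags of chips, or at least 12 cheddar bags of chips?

Each of the 5 flavors has its own threshold; avoid all of them simultaneously.
The worst case stops just short of every target: 26 sour-cream, all 4 jalapeño, 9 barbecue, 1 plain, 11 cheddar — 26 + 4 + 9 + 1 + 11 = 51 bags of chips.
One more bag of chips must push some flavor to its target, so 51 + 1 = 52.

52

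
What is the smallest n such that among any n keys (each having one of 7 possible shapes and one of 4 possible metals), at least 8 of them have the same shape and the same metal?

There are 7 × 4 = 28 (shape, metal) combinations acting as pigeonholes.
With 28 × 7 = 196 keys we could place exactly 7 in each, with no (shape, metal) pair reaching 8.
One more forces some (shape, metal) pair to hold 8, so 196 + 1 = 197.

197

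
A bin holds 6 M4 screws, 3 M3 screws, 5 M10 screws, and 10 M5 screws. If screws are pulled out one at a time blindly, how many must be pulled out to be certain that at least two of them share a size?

The worst case takes 1 screw of each size without reaching 2 of any: 4 × 1 = 4.
The next screw must bring some size to 2, so 4 + 1 = 5.

5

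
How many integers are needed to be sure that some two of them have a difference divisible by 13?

14

Two integers differ by a multiple of 13 exactly when they share a remainder mod 13.
There are 13 residue classes mod 13, so 13 integers can all lie in distinct classes.
One more integer must repeat a residue, giving a difference divisible by 13. So n = 13 + 1 = 14.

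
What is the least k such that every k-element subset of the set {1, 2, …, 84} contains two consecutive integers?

Partition {1, …, 84} into 42 pairs: {1,2}, {3,4}, …, {83,84}.
Choosing 42 integers — say the 42 even numbers 2, 4, …, 84 — takes one from each pair and avoids the property.
Choosing 43 forces two into the same pair by pigeonhole, and those are consecutive. So 43.

43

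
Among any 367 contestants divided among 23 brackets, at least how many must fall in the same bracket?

16

The 367 contestants fall into 23 brackets.
If each of the 23 brackets held at most 15, the total would be at most 23 × 15 = 345 < 367, a contradiction.
So at least one holds ⌈367/23⌉ = 16.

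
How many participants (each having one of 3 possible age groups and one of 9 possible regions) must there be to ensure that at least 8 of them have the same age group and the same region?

There are 3 × 9 = 27 (age group, region) combinations acting as pigeonholes.
With 27 × 7 = 189 participants we could place exactly 7 in each, with no (age group, region) pair reaching 8.
One more forces some (age group, region) pair to hold 8, so 189 + 1 = 190.

190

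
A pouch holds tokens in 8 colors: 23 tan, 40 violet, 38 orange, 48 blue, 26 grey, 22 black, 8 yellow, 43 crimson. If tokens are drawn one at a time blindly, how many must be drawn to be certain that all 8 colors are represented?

241

The hardest color to obtain is yellow: we could draw every other token first — 248 − 8 = 240 tokens — without a single yellow one.
The next draw must be yellow, so 240 + 1 = 241.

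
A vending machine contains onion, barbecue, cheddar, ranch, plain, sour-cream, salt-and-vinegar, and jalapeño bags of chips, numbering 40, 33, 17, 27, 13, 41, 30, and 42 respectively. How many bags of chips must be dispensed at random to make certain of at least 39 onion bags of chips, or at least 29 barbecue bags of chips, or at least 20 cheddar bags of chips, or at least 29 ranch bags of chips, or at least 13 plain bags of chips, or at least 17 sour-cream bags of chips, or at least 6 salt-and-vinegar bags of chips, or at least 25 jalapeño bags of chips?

168

Each of the 8 flavors has its own threshold; avoid all of them simultaneously.
The worst case stops just short of every target: 38 onion, 28 barbecue, all 17 cheddar, all 27 ranch, 12 plain, 16 sour-cream, 5 salt-and-vinegar, 24 jalapeño — 38 + 28 + 17 + 27 + 12 + 16 + 5 + 24 = 167 bags of chips.
One more bag of chips must push some flavor to its target, so 167 + 1 = 168.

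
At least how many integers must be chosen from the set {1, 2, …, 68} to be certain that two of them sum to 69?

Partition {1, …, 68} into 34 pairs: {1,68}, {2,67}, …, {34,35}.
Choosing 34 integers — say the integers 1 through 34 — takes one from each pair and avoids the property.
Choosing 35 forces two into the same pair by pigeonhole, and those sum to 69. So 35.

35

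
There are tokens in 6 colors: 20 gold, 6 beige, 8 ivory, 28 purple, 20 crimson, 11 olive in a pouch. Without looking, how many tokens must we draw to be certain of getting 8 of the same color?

Treat the 6 colors as pigeonholes.
In the worst case we take at most 7 of each color, but all 6 beige (fewer than 7), giving 7 + 6 + 7 + 7 + 7 + 7 = 41.
One more token then forces some color to 8, so 41 + 1 = 42.

42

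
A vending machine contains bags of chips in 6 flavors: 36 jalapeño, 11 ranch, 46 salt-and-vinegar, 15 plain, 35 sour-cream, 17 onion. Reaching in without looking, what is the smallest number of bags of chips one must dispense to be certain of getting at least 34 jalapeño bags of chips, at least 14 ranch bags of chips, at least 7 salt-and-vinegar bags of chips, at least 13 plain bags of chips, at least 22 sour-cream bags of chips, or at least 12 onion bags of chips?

95

The worst case stops just short of every target: 33 jalapeño, all 11 ranch, 6 salt-and-vinegar, 12 plain, 21 sour-cream, 11 onion — 33 + 11 + 6 + 12 + 21 + 11 = 94 bags of chips.
One more bag of chips must push some flavor to its target, so 94 + 1 = 95.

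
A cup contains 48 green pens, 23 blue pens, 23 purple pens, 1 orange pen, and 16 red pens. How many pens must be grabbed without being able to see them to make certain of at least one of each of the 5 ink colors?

111

The hardest ink color to obtain is orange: we could draw every other pen first — 111 − 1 = 110 pens — without a single orange one.
The next draw must be orange, so 110 + 1 = 111.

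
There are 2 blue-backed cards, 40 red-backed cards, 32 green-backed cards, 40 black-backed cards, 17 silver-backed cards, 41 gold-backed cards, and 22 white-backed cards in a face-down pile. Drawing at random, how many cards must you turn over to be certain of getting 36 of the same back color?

In the worst case we take at most 35 of each back color, but all 2 blue-backed, all 32 green-backed, all 17 silver-backed, and all 22 white-backed (fewer than 35), giving 2 + 35 + 32 + 35 + 17 + 35 + 22 = 178.
One more card then forces some back color to 36, so 178 + 1 = 179.

179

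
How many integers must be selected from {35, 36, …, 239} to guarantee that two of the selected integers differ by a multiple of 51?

Group the integers by remainder mod 51; there are 51 residue classes, each nonempty in this range.
Choosing one from each class (51 integers) avoids any shared remainder.
One more choice must repeat a class, so two differ by a multiple of 51. Hence 51 + 1 = 52.

52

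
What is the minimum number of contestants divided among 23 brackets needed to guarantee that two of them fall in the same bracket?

There are 23 brackets acting as pigeonholes.
With 23 contestants we could place one in each, avoiding any repeat.
One more forces some class to hold 2, so 23 + 1 = 24.

24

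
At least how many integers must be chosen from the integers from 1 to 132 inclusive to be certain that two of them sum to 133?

67

Partition {1, …, 132} into 66 pairs: {1,132}, {2,131}, …, {66,67}.
Choosing 66 integers — say the integers 1 through 66 — takes one from each pair and avoids the property.
Choosing 67 forces two into the same pair by pigeonhole, and those sum to 133. So 67.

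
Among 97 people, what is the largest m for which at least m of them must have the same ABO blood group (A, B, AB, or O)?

There are 4 ABO blood groups, which serve as the pigeonholes.
If each of the 4 ABO blood groups held at most 24, the total would be at most 4 × 24 = 96 < 97, a contradiction.
So at least one holds ⌈97/4⌉ = 25.

25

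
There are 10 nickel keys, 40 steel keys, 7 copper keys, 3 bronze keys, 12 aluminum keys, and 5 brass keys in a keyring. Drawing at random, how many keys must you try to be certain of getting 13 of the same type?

Treat the 6 types as pigeonholes.
In the worst case we take at most 12 of each type, but all 10 nickel, all 7 copper, all 3 bronze, and all 5 brass (fewer than 12), giving 10 + 12 + 7 + 3 + 12 + 5 = 49.
One more key then forces some type to 13, so 49 + 1 = 50.

50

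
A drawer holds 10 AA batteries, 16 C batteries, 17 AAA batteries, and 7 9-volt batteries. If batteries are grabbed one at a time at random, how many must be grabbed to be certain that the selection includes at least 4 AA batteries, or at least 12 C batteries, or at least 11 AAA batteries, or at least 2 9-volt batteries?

26

The worst case stops just short of every target: 3 AA, 11 C, 10 AAA, 1 9-volt — 3 + 11 + 10 + 1 = 25 batteries.
One more battery must push some type to its target, so 25 + 1 = 26.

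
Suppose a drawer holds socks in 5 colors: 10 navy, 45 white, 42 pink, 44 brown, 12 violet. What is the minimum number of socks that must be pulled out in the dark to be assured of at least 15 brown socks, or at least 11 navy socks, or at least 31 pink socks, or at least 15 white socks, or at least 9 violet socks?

The worst case stops just short of every target: 10 navy, 14 white, 30 pink, 14 brown, 8 violet — 10 + 14 + 30 + 14 + 8 = 76 socks.
One more sock must push some color to its target, so 76 + 1 = 77.

77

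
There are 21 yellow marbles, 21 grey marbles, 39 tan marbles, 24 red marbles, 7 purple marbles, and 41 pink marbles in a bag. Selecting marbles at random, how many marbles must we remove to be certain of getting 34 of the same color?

140

Treat the 6 colors as pigeonholes.
In the worst case we take at most 33 of each color, but all 21 yellow, all 21 grey, all 24 red, and all 7 purple (fewer than 33), giving 21 + 21 + 33 + 24 + 7 + 33 = 139.
One more marble then forces some color to 34, so 139 + 1 = 140.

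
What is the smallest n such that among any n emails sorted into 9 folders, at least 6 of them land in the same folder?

There are 9 folders acting as pigeonholes.
With 9 × 5 = 45 emails we could place exactly 5 in each, with no class reaching 6.
One more forces some class to hold 6, so 45 + 1 = 46.

46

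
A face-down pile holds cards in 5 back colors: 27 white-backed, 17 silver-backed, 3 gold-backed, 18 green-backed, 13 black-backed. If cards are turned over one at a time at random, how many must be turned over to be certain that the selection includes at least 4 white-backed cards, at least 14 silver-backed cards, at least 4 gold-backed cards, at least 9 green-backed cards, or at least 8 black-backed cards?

The worst case stops just short of every target: 3 white-backed, 13 silver-backed, 3 gold-backed, 8 green-backed, 7 black-backed — 3 + 13 + 3 + 8 + 7 = 34 cards.
One more card must push some back color to its target, so 34 + 1 = 35.

35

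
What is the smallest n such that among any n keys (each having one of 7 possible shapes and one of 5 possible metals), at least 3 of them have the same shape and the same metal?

There are 7 × 5 = 35 (shape, metal) combinations acting as pigeonholes.
With 35 × 2 = 70 keys we could place exactly 2 in each, with no (shape, metal) pair reaching 3.
One more forces some (shape, metal) pair to hold 3, so 70 + 1 = 71.

71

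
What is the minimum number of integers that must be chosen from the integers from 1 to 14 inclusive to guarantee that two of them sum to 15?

8

Partition {1, …, 14} into 7 pairs: {1,14}, {2,13}, …, {7,8}.
Choosing 7 integers — say the integers 1 through 7 — takes one from each pair and avoids the property.
Choosing 8 forces two into the same pair by pigeonhole, and those sum to 15. So 8.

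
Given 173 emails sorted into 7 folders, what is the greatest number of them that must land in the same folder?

25

The 173 emails fall into 7 folders.
If each of the 7 folders held at most 24, the total would be at most 7 × 24 = 168 < 173, a contradiction.
So at least one holds ⌈173/7⌉ = 25.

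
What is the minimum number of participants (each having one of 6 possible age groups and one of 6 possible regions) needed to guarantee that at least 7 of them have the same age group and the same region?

217

There are 6 × 6 = 36 (age group, region) combinations acting as pigeonholes.
With 36 × 6 = 216 participants we could place exactly 6 in each, with no (age group, region) pair reaching 7.
One more forces some (age group, region) pair to hold 7, so 216 + 1 = 217.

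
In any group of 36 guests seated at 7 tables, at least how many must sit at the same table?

6

If each of the 7 tables held at most 5, the total would be at most 7 × 5 = 35 < 36, a contradiction.
So at least one holds ⌈36/7⌉ = 6.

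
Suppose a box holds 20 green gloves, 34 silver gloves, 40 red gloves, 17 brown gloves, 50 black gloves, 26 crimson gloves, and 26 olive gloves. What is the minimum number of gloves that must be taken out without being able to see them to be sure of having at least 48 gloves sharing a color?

In the worst case we take at most 47 of each color, but all 20 green, all 34 silver, all 40 red, all 17 brown, all 26 crimson, and all 26 olive (fewer than 47), giving 20 + 34 + 40 + 17 + 47 + 26 + 26 = 210.
One more glove then forces some color to 48, so 210 + 1 = 211.

211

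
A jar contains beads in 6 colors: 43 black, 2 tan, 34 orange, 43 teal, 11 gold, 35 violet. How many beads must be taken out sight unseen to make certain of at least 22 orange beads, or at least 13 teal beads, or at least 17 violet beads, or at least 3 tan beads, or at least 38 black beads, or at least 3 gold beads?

91

Each of the 6 colors has its own threshold; avoid all of them simultaneously.
The worst case stops just short of every target: 37 black, 2 tan, 21 orange, 12 teal, 2 gold, 16 violet — 37 + 2 + 21 + 12 + 2 + 16 = 90 beads.
One more bead must push some color to its target, so 90 + 1 = 91.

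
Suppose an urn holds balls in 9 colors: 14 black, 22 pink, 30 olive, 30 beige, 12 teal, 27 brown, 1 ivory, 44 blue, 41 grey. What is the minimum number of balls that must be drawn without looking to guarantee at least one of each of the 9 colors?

The hardest color to obtain is ivory: we could draw every other ball first — 221 − 1 = 220 balls — without a single ivory one.
The next draw must be ivory, so 220 + 1 = 221.

221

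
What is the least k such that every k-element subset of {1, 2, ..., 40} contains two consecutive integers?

21

Partition {1, …, 40} into 20 pairs: {1,2}, {3,4}, …, {39,40}.
Choosing 20 integers — say the 20 even numbers 2, 4, …, 40 — takes one from each pair and avoids the property.
Choosing 21 forces two into the same pair by pigeonhole, and those are consecutive. So 21.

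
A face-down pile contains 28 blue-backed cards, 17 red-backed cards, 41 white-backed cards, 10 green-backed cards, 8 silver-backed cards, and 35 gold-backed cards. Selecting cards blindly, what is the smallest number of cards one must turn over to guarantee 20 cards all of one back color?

In the worst case we take at most 19 of each back color, but all 17 red-backed, all 10 green-backed, and all 8 silver-backed (fewer than 19), giving 19 + 17 + 19 + 10 + 8 + 19 = 92.
One more card then forces some back color to 20, so 92 + 1 = 93.

93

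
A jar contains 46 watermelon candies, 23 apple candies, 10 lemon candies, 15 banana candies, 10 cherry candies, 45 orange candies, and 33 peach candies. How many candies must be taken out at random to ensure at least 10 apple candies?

169

The worst case draws every non-apple candy first: 46 + 10 + 15 + 10 + 45 + 33 = 159.
The next 10 draws are then forced to be apple, giving 159 + 10 = 169.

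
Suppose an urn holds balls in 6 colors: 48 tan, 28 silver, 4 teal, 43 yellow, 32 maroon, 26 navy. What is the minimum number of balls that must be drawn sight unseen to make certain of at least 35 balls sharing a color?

In the worst case we take at most 34 of each color, but all 28 silver, all 4 teal, all 32 maroon, and all 26 navy (fewer than 34), giving 34 + 28 + 4 + 34 + 32 + 26 = 158.
One more ball then forces some color to 35, so 158 + 1 = 159.

159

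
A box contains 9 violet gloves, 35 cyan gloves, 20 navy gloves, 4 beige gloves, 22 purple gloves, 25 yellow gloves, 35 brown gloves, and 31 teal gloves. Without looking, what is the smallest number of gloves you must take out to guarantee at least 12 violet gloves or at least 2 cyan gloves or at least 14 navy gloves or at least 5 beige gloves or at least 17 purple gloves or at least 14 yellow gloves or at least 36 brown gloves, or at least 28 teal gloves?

The worst case stops just short of every target: all 9 violet, 1 cyan, 13 navy, 4 beige, 16 purple, 13 yellow, 35 brown, 27 teal — 9 + 1 + 13 + 4 + 16 + 13 + 35 + 27 = 118 gloves.
One more glove must push some color to its target, so 118 + 1 = 119.

119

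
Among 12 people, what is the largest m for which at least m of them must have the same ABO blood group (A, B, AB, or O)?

If each of the 4 ABO blood groups held at most 2, the total would be at most 4 × 2 = 8 < 12, a contradiction.
So at least one holds ⌈12/4⌉ = 3.

3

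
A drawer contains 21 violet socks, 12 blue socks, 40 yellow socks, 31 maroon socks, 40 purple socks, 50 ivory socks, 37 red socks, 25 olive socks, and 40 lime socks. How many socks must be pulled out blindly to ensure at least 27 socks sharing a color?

In the worst case we take at most 26 of each color, but all 21 violet, all 12 blue, and all 25 olive (fewer than 26), giving 21 + 12 + 26 + 26 + 26 + 26 + 26 + 25 + 26 = 214.
One more sock then forces some color to 27, so 214 + 1 = 215.

215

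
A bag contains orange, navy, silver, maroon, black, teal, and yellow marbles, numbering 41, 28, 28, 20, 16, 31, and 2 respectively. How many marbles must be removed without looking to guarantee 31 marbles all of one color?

Treat the 7 colors as pigeonholes.
In the worst case we take at most 30 of each color, but all 28 navy, all 28 silver, all 20 maroon, all 16 black, and all 2 yellow (fewer than 30), giving 30 + 28 + 28 + 20 + 16 + 30 + 2 = 154.
One more marble then forces some color to 31, so 154 + 1 = 155.

155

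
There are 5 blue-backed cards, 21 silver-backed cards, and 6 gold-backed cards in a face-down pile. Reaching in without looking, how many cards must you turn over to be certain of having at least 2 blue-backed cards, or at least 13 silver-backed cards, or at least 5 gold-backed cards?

Each of the 3 back colors has its own threshold; avoid all of them simultaneously.
The worst case stops just short of every target: 1 blue-backed, 12 silver-backed, 4 gold-backed — 1 + 12 + 4 = 17 cards.
One more card must push some back color to its target, so 17 + 1 = 18.

18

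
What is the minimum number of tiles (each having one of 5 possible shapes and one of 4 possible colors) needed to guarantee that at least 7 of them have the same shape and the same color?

121

There are 5 × 4 = 20 (shape, color) combinations acting as pigeonholes.
With 20 × 6 = 120 tiles we could place exactly 6 in each, with no (shape, color) pair reaching 7.
One more forces some (shape, color) pair to hold 7, so 120 + 1 = 121.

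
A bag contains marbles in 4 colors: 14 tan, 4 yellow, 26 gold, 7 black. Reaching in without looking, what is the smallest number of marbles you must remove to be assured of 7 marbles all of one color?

In the worst case we take at most 6 of each color, but all 4 yellow (fewer than 6), giving 6 + 4 + 6 + 6 = 22.
One more marble then forces some color to 7, so 22 + 1 = 23.

23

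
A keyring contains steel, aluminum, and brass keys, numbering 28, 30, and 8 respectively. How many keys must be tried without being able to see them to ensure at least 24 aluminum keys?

To avoid aluminum keys as long as possible, exhaust the other 2 types first.
The worst case draws every non-aluminum key first: 28 + 8 = 36.
The next 24 draws are then forced to be aluminum, giving 36 + 24 = 60.

60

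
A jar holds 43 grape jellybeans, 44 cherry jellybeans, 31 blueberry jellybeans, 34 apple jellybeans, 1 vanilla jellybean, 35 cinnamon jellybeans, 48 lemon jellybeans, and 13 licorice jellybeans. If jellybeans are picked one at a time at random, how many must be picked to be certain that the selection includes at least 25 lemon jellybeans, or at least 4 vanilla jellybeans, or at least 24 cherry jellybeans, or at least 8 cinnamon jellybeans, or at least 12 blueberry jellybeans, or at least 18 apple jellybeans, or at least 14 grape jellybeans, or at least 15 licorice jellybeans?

110

The worst case stops just short of every target: 13 grape, 23 cherry, 11 blueberry, 17 apple, all 1 vanilla, 7 cinnamon, 24 lemon, all 13 licorice — 13 + 23 + 11 + 17 + 1 + 7 + 24 + 13 = 109 jellybeans.
One more jellybean must push some flavor to its target, so 109 + 1 = 110.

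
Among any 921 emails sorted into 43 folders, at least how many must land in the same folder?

If each of the 43 folders held at most 21, the total would be at most 43 × 21 = 903 < 921, a contradiction.
So at least one holds ⌈921/43⌉ = 22.

22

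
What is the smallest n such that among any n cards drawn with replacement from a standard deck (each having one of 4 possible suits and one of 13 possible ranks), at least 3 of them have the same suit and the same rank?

105

There are 4 × 13 = 52 (suit, rank) combinations acting as pigeonholes.
With 52 × 2 = 104 cards drawn with replacement from a standard deck we could place exactly 2 in each, with no (suit, rank) pair reaching 3.
One more forces some (suit, rank) pair to hold 3, so 104 + 1 = 105.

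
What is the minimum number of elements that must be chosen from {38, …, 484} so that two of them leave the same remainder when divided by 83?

Group the integers by remainder mod 83; there are 83 residue classes, each nonempty in this range.
Choosing one from each class (83 integers) avoids any shared remainder.
One more choice must repeat a class, so two differ by a multiple of 83. Hence 83 + 1 = 84.

84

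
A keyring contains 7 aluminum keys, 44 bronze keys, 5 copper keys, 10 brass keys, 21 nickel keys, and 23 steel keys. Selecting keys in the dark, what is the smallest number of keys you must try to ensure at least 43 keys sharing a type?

In the worst case we take at most 42 of each type, but all 7 aluminum, all 5 copper, all 10 brass, all 21 nickel, and all 23 steel (fewer than 42), giving 7 + 42 + 5 + 10 + 21 + 23 = 108.
One more key then forces some type to 43, so 108 + 1 = 109.

109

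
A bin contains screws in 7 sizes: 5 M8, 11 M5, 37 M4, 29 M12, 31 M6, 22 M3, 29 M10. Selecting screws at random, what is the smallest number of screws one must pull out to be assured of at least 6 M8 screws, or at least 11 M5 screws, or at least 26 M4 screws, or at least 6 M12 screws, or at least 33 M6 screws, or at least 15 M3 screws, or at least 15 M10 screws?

105

The worst case stops just short of every target: 5 M8, 10 M5, 25 M4, 5 M12, all 31 M6, 14 M3, 14 M10 — 5 + 10 + 25 + 5 + 31 + 14 + 14 = 104 screws.
One more screw must push some size to its target, so 104 + 1 = 105.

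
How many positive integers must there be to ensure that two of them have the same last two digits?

101

There are 100 possible two-digit endings acting as pigeonholes.
With 100 positive integers we could place one in each, avoiding any repeat.
One more forces some class to hold 2, so 100 + 1 = 101.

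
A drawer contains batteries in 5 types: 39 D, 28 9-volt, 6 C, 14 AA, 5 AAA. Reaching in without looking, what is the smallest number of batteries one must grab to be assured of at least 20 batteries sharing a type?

64

Treat the 5 types as pigeonholes.
In the worst case we take at most 19 of each type, but all 6 C, all 14 AA, and all 5 AAA (fewer than 19), giving 19 + 19 + 6 + 14 + 5 = 63.
One more battery then forces some type to 20, so 63 + 1 = 64.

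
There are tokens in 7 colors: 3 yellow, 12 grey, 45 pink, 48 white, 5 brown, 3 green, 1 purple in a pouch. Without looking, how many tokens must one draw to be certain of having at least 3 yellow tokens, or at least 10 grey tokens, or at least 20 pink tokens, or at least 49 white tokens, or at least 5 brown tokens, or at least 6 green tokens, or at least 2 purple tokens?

Each of the 7 colors has its own threshold; avoid all of them simultaneously.
The worst case stops just short of every target: 2 yellow, 9 grey, 19 pink, 48 white, 4 brown, all 3 green, 1 purple — 2 + 9 + 19 + 48 + 4 + 3 + 1 = 86 tokens.
One more token must push some color to its target, so 86 + 1 = 87.

87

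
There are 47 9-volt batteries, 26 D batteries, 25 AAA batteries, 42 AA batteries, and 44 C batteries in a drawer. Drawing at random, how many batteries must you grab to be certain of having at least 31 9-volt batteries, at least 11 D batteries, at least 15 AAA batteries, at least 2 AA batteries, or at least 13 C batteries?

68

Each of the 5 types has its own threshold; avoid all of them simultaneously.
The worst case stops just short of every target: 30 9-volt, 10 D, 14 AAA, 1 AA, 12 C — 30 + 10 + 14 + 1 + 12 = 67 batteries.
One more battery must push some type to its target, so 67 + 1 = 68.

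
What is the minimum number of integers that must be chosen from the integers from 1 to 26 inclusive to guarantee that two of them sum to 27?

Partition {1, …, 26} into 13 pairs: {1,26}, {2,25}, …, {13,14}.
Choosing 13 integers — say the integers 1 through 13 — takes one from each pair and avoids the property.
Choosing 14 forces two into the same pair by pigeonhole, and those sum to 27. So 14.

14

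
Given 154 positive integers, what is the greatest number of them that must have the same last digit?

The 154 positive integers fall into 10 possible last digits.
If each of the 10 possible last digits held at most 15, the total would be at most 10 × 15 = 150 < 154, a contradiction.
So at least one holds ⌈154/10⌉ = 16.

16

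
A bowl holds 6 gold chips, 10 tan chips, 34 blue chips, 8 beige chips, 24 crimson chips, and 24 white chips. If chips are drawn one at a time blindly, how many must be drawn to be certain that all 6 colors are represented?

The hardest color to obtain is gold: we could draw every other chip first — 106 − 6 = 100 chips — without a single gold one.
The next draw must be gold, so 100 + 1 = 101.

101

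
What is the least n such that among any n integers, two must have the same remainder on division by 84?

Two integers differ by a multiple of 84 exactly when they share a remainder mod 84.
There are 84 residue classes mod 84, so 84 integers can all lie in distinct classes.
One more integer must repeat a residue, giving a difference divisible by 84. So n = 84 + 1 = 85.

85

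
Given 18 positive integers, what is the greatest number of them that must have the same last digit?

If each of the 10 possible last digits held at most 1, the total would be at most 10 × 1 = 10 < 18, a contradiction.
So at least one holds ⌈18/10⌉ = 2.

2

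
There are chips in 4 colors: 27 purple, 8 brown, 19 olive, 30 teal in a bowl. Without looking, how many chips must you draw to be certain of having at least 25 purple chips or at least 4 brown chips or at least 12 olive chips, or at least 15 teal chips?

Each of the 4 colors has its own threshold; avoid all of them simultaneously.
The worst case stops just short of every target: 24 purple, 3 brown, 11 olive, 14 teal — 24 + 3 + 11 + 14 = 52 chips.
One more chip must push some color to its target, so 52 + 1 = 53.

53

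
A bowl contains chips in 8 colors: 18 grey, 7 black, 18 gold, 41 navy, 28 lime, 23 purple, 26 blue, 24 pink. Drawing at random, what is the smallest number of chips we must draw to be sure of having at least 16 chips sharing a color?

In the worst case we take at most 15 of each color, but all 7 black (fewer than 15), giving 15 + 7 + 15 + 15 + 15 + 15 + 15 + 15 = 112.
One more chip then forces some color to 16, so 112 + 1 = 113.

113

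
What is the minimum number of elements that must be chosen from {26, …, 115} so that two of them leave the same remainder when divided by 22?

Group the integers by remainder mod 22; there are 22 residue classes, each nonempty in this range.
Choosing one from each class (22 integers) avoids any shared remainder.
One more choice must repeat a class, so two differ by a multiple of 22. Hence 22 + 1 = 23.

23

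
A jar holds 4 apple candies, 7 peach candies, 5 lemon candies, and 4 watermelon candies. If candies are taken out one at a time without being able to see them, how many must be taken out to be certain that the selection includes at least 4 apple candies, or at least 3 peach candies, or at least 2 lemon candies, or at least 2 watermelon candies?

8

Each of the 4 flavors has its own threshold; avoid all of them simultaneously.
The worst case stops just short of every target: 3 apple, 2 peach, 1 lemon, 1 watermelon — 3 + 2 + 1 + 1 = 7 candies.
One more candy must push some flavor to its target, so 7 + 1 = 8.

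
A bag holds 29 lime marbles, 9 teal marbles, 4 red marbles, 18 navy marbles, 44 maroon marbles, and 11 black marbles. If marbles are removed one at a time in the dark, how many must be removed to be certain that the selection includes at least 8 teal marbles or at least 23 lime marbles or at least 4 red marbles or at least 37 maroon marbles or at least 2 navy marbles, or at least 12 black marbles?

The worst case stops just short of every target: 22 lime, 7 teal, 3 red, 1 navy, 36 maroon, 11 black — 22 + 7 + 3 + 1 + 36 + 11 = 80 marbles.
One more marble must push some color to its target, so 80 + 1 = 81.

81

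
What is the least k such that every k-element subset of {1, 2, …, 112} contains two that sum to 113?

57

Partition {1, …, 112} into 56 pairs: {1,112}, {2,111}, …, {56,57}.
Choosing 56 integers — say the integers 1 through 56 — takes one from each pair and avoids the property.
Choosing 57 forces two into the same pair by pigeonhole, and those sum to 113. So 57.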